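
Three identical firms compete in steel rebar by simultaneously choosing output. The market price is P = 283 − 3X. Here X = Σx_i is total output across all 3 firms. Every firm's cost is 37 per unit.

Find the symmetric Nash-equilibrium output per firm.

20.5

A representative firm's profit is π_i = x_i(283 − 3X) − 37x_i, with X = x_i + Σ_{j≠i} x_j.
First-order condition: 246 − 6x_i − 3Σ_{j≠i} x_j = 0.
In a symmetric equilibrium every firm chooses the same x, so Σ_{j≠i} x_j = 2x. The condition becomes 246 − 12x = 0, giving x = 246/12 = 20.5.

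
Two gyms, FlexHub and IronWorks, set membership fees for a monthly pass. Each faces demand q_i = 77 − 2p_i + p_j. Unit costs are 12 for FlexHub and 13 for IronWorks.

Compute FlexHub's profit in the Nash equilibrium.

FlexHub's profit: π = (p_{FlexHub} − 12)(77 − 2p_{FlexHub} + p_{IronWorks}).
∂π/∂p_{FlexHub} = 101 − 4p_{FlexHub} + p_{IronWorks} = 0 ⇒ p_{FlexHub} = 25.25 + 0.25p_{IronWorks}.
Similarly p_{IronWorks} = 25.75 + 0.25p_{FlexHub}.
Substituting the second reaction function into the first: p_{FlexHub} = 25.25 + 0.25(25.75 + 0.25p_{FlexHub}), which gives 0.9375p_{FlexHub} = 31.6875 ⇒ p_{FlexHub} = 33.8.
Then p_{IronWorks} = 25.75 + 0.25·33.8 = 34.2.
q_{FlexHub} = 77 − 2·33.8 + 34.2 = 43.6.
Profit = (33.8 − 12)·43.6 = 950.48.

950.48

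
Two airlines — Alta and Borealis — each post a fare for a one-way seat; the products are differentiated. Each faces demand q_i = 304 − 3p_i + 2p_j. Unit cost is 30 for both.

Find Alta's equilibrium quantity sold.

Alta's profit: π = (p_{Alta} − 30)(304 − 3p_{Alta} + 2p_{Borealis}).
∂π/∂p_{Alta} = 394 − 6p_{Alta} + 2p_{Borealis} = 0 ⇒ p_{Alta} = 197/3 + (1/3)p_{Borealis}.
Setting p_{Alta} = p_{Borealis} in the reaction function: p_{Alta} = 197/3 + (1/3)p_{Alta}, so p_{Alta} = (197/3) / (2/3) = 98.5.
q_{Alta} = 304 − 3·98.5 + 2·98.5 = 205.5.

205.5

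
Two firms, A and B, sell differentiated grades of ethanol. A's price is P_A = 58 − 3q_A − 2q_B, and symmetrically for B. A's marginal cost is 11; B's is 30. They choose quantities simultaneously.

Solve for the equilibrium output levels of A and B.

Firm A's profit: π = q_A(58 − 3q_A − 2q_B) − 11q_A.
∂π/∂q_A = 47 − 6q_A − 2q_B = 0 ⇒ q_A = 47/6 − (1/3)q_B.
Similarly q_B = 14/3 − (1/3)q_A.
Substituting the second reaction function into the first: q_A = 47/6 − (1/3)(14/3 − (1/3)q_A), which gives (8/9)q_A = 113/18 ⇒ q_A = 7.0625.
Then q_B = 14/3 − (1/3)·7.0625 = 2.3125.

7.0625, 2.3125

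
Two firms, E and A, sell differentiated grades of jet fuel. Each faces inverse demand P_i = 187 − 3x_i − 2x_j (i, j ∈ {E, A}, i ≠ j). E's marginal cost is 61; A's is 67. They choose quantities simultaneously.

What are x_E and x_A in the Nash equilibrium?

16.125, 14.625

Firm E's profit: π = x_E(187 − 3x_E − 2x_A) − 61x_E.
∂π/∂x_E = 126 − 6x_E − 2x_A = 0 ⇒ x_E = 21 − (1/3)x_A.
Similarly x_A = 20 − (1/3)x_E.
Plugging x_A into E's best response: x_E = 21 − (1/3)(20 − (1/3)x_E) ⇒ (8/9)x_E = 43/3, so x_E = 16.125.
Then x_A = 20 − (1/3)·16.125 = 14.625.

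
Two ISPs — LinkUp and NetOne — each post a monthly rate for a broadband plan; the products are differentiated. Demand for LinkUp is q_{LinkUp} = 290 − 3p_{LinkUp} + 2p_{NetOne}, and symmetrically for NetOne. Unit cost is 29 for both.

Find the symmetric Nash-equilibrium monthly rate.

LinkUp's profit: π = (p_{LinkUp} − 29)(290 − 3p_{LinkUp} + 2p_{NetOne}).
∂π/∂p_{LinkUp} = 377 − 6p_{LinkUp} + 2p_{NetOne} = 0 ⇒ p_{LinkUp} = 377/6 + (1/3)p_{NetOne}.
The game is symmetric, so in equilibrium p_{NetOne} = p_{LinkUp}: the reaction function gives (2/3)p_{LinkUp} = 377/6, hence p_{LinkUp} = 94.25.

94.25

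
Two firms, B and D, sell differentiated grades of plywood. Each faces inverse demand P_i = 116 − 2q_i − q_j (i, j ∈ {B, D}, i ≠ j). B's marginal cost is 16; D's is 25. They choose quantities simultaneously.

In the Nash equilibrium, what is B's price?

57.2

Firm B's profit: π = q_B(116 − 2q_B − q_D) − 16q_B.
∂π/∂q_B = 100 − 4q_B − q_D = 0 ⇒ q_B = 25 − 0.25q_D.
Similarly q_D = 22.75 − 0.25q_B.
Substituting the second reaction function into the first: q_B = 25 − 0.25(22.75 − 0.25q_B), which gives 0.9375q_B = 19.3125 ⇒ q_B = 20.6.
Then q_D = 22.75 − 0.25·20.6 = 17.6.
P_B = 116 − 2·20.6 − 17.6 = 57.2.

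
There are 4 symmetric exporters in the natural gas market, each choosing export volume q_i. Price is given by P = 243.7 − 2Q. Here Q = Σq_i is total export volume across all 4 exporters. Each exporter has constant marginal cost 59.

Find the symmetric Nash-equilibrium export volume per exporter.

18.47

A representative exporter's profit is π_i = q_i(243.7 − 2Q) − 59q_i, with Q = q_i + Σ_{j≠i} q_j.
First-order condition: 184.7 − 4q_i − 2Σ_{j≠i} q_j = 0.
Imposing symmetry (q_j = q for all j) turns Σ_{j≠i} q_j into 3q, so 184.7 = 10q and q = 18.47.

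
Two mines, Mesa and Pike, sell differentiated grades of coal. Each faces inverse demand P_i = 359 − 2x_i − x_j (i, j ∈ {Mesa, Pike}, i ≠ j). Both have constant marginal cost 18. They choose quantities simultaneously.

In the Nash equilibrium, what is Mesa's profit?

9302.48

Mine Mesa's profit: π = x_{Mesa}(359 − 2x_{Mesa} − x_{Pike}) − 18x_{Mesa}.
∂π/∂x_{Mesa} = 341 − 4x_{Mesa} − x_{Pike} = 0 ⇒ x_{Mesa} = 85.25 − 0.25x_{Pike}.
The game is symmetric, so in equilibrium x_{Pike} = x_{Mesa}: the reaction function gives 1.25x_{Mesa} = 85.25, hence x_{Mesa} = 68.2.
P_{Mesa} = 359 − 2·68.2 − 68.2 = 154.4.
Profit = (154.4 − 18)·68.2 = 9302.48.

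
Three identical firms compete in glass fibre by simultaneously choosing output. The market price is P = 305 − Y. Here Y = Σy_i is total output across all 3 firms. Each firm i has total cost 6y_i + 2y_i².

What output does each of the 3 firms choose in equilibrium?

A representative firm's profit is π_i = y_i(305 − Y) − 6y_i − 2y_i², with Y = y_i + Σ_{j≠i} y_j.
First-order condition: 299 − 6y_i − Σ_{j≠i} y_j = 0.
In a symmetric equilibrium every firm chooses the same y, so Σ_{j≠i} y_j = 2y. The condition becomes 299 − 8y = 0, giving y = 299/8 = 37.375.

37.375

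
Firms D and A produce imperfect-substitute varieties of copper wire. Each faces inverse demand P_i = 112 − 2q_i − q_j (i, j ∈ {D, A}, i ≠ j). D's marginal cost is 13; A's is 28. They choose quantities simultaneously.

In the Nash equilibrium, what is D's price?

Firm D's profit: π = q_D(112 − 2q_D − q_A) − 13q_D.
∂π/∂q_D = 99 − 4q_D − q_A = 0 ⇒ q_D = 24.75 − 0.25q_A.
Similarly q_A = 21 − 0.25q_D.
Substituting the second reaction function into the first: q_D = 24.75 − 0.25(21 − 0.25q_D), which gives 0.9375q_D = 19.5 ⇒ q_D = 20.8.
Then q_A = 21 − 0.25·20.8 = 15.8.
P_D = 112 − 2·20.8 − 15.8 = 54.6.

54.6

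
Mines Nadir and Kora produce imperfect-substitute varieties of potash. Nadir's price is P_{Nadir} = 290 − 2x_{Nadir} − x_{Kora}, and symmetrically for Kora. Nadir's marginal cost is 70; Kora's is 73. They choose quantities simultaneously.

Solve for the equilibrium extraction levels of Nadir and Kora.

Mine Nadir's profit: π = x_{Nadir}(290 − 2x_{Nadir} − x_{Kora}) − 70x_{Nadir}.
∂π/∂x_{Nadir} = 220 − 4x_{Nadir} − x_{Kora} = 0 ⇒ x_{Nadir} = 55 − 0.25x_{Kora}.
Similarly x_{Kora} = 54.25 − 0.25x_{Nadir}.
Solving the two reaction functions simultaneously: (1 − (−0.25)(−0.25))x_{Nadir} = 55 − 0.25·54.25, so 0.9375x_{Nadir} = 41.4375 and x_{Nadir} = 44.2.
Then x_{Kora} = 54.25 − 0.25·44.2 = 43.2.

44.2, 43.2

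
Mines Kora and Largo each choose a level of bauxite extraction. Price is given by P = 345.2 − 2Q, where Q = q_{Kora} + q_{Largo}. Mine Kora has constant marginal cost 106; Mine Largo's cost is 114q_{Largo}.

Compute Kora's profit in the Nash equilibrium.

3394.88

Mine Kora's profit: π = q_{Kora}(345.2 − 2(q_{Kora} + q_{Largo})) − 106q_{Kora}.
∂π/∂q_{Kora} = 239.2 − 4q_{Kora} − 2q_{Largo} = 0, so q_{Kora} = 59.8 − 0.5q_{Largo}.
By the same steps for Largo: q_{Largo} = 57.8 − 0.5q_{Kora}.
Solving the two reaction functions simultaneously: (1 − (−0.5)(−0.5))q_{Kora} = 59.8 − 0.5·57.8, so 0.75q_{Kora} = 30.9 and q_{Kora} = 41.2.
Then q_{Largo} = 57.8 − 0.5·41.2 = 37.2.
Price P = 345.2 − 2·78.4 = 188.4.
Kora's profit: (188.4 − 106)·41.2 = 3394.88.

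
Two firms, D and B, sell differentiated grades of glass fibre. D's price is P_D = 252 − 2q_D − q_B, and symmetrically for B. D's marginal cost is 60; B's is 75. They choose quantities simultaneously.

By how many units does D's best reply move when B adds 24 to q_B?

Firm D's profit: π = q_D(252 − 2q_D − q_B) − 60q_D.
∂π/∂q_D = 192 − 4q_D − q_B = 0 ⇒ q_D = 48 − 0.25q_B.
The reaction-function slope is −0.25, so a 24-unit rise in q_B moves q_D by −0.25 × 24 = −6. D's best response falls — the actions are strategic substitutes.

-6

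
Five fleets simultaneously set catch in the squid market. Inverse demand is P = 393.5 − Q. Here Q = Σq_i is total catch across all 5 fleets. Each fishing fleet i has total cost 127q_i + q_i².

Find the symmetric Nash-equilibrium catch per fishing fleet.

33.3125

A representative fishing fleet's profit is π_i = q_i(393.5 − Q) − 127q_i − q_i², with Q = q_i + Σ_{j≠i} q_j.
First-order condition: 266.5 − 4q_i − Σ_{j≠i} q_j = 0.
In a symmetric equilibrium every fishing fleet chooses the same q, so Σ_{j≠i} q_j = 4q. The condition becomes 266.5 − 8q = 0, giving q = 266.5/8 = 33.3125.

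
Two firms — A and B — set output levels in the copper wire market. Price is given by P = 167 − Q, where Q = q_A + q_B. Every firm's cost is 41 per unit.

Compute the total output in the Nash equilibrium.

Firm A's profit: π = q_A(167 − (q_A + q_B)) − 41q_A.
∂π/∂q_A = 126 − 2q_A − q_B = 0, so q_A = 63 − 0.5q_B.
The game is symmetric, so in equilibrium q_B = q_A: the reaction function gives 1.5q_A = 63, hence q_A = 42.
Total output: 42 + 42 = 84.

84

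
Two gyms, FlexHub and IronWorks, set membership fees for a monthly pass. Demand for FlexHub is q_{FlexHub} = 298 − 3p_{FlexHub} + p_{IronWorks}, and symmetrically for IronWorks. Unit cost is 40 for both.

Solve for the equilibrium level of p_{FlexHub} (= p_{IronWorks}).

FlexHub's profit: π = (p_{FlexHub} − 40)(298 − 3p_{FlexHub} + p_{IronWorks}).
∂π/∂p_{FlexHub} = 418 − 6p_{FlexHub} + p_{IronWorks} = 0 ⇒ p_{FlexHub} = 209/3 + (1/6)p_{IronWorks}.
Setting p_{FlexHub} = p_{IronWorks} in the reaction function: p_{FlexHub} = 209/3 + (1/6)p_{FlexHub}, so p_{FlexHub} = (209/3) / (5/6) = 83.6.

83.6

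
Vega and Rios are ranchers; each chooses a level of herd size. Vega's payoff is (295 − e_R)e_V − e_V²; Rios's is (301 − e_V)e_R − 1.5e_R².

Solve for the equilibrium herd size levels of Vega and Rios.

116.8, 61.4

Expanding Vega's payoff: 295e_V − e_Re_V − e_V².
∂π/∂e_V = 295 − e_R − 2e_V = 0, so e_V = 147.5 − 0.5e_R.
Likewise for Rios: e_R = 301/3 − (1/3)e_V.
Substituting the second reaction function into the first: e_V = 147.5 − 0.5(301/3 − (1/3)e_V), which gives (5/6)e_V = 292/3 ⇒ e_V = 116.8.
Then e_R = 301/3 − (1/3)·116.8 = 61.4.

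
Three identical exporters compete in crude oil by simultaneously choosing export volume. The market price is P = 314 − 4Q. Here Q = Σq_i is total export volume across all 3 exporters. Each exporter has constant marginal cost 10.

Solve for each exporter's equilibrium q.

A representative exporter's profit is π_i = q_i(314 − 4Q) − 10q_i, with Q = q_i + Σ_{j≠i} q_j.
First-order condition: 304 − 8q_i − 4Σ_{j≠i} q_j = 0.
In a symmetric equilibrium every exporter chooses the same q, so Σ_{j≠i} q_j = 2q. The condition becomes 304 − 16q = 0, giving q = 304/16 = 19.

19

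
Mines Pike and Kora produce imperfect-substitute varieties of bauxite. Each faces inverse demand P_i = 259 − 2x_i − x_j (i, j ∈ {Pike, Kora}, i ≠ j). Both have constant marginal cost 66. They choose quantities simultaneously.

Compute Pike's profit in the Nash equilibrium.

2979.92

Mine Pike's profit: π = x_{Pike}(259 − 2x_{Pike} − x_{Kora}) − 66x_{Pike}.
∂π/∂x_{Pike} = 193 − 4x_{Pike} − x_{Kora} = 0 ⇒ x_{Pike} = 48.25 − 0.25x_{Kora}.
Setting x_{Pike} = x_{Kora} in the reaction function: x_{Pike} = 48.25 − 0.25x_{Pike}, so x_{Pike} = 48.25 / 1.25 = 38.6.
P_{Pike} = 259 − 2·38.6 − 38.6 = 143.2.
Profit = (143.2 − 66)·38.6 = 2979.92.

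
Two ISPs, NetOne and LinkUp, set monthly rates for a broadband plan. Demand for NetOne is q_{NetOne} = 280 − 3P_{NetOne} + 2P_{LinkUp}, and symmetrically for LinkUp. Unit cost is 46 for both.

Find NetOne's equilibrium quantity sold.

175.5

NetOne's profit: π = (P_{NetOne} − 46)(280 − 3P_{NetOne} + 2P_{LinkUp}).
∂π/∂P_{NetOne} = 418 − 6P_{NetOne} + 2P_{LinkUp} = 0 ⇒ P_{NetOne} = 209/3 + (1/3)P_{LinkUp}.
Setting P_{NetOne} = P_{LinkUp} in the reaction function: P_{NetOne} = 209/3 + (1/3)P_{NetOne}, so P_{NetOne} = (209/3) / (2/3) = 104.5.
q_{NetOne} = 280 − 3·104.5 + 2·104.5 = 175.5.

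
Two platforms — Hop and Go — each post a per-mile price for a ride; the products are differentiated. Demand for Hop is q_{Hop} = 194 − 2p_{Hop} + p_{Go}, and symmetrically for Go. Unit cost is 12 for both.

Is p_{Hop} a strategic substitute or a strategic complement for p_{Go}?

Hop's profit: π = (p_{Hop} − 12)(194 − 2p_{Hop} + p_{Go}).
∂π/∂p_{Hop} = 218 − 4p_{Hop} + p_{Go} = 0 ⇒ p_{Hop} = 54.5 + 0.25p_{Go}.
The best-response slope dp_{Hop}/dp_{Go} = 0.25 > 0: the reaction function is upward-sloping, so the choices are strategic complements.

strategic complements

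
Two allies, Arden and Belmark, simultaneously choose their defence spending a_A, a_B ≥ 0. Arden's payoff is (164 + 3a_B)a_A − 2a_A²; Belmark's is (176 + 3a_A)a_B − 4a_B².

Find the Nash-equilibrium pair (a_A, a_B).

Expanding Arden's payoff: 164a_A + 3a_Ba_A − 2a_A².
∂π/∂a_A = 164 + 3a_B − 4a_A = 0, so a_A = 41 + 0.75a_B.
Likewise for Belmark: a_B = 22 + 0.375a_A.
Solving the two reaction functions simultaneously: (1 − (0.75)(0.375))a_A = 41 + 0.75·22, so (23/32)a_A = 57.5 and a_A = 80.
Then a_B = 22 + 0.375·80 = 52.

80, 52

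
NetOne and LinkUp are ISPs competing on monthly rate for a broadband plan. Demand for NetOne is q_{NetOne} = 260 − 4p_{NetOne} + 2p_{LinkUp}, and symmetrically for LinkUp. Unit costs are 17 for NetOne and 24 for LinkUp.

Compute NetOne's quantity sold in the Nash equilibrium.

NetOne's profit: π = (p_{NetOne} − 17)(260 − 4p_{NetOne} + 2p_{LinkUp}).
∂π/∂p_{NetOne} = 328 − 8p_{NetOne} + 2p_{LinkUp} = 0 ⇒ p_{NetOne} = 41 + 0.25p_{LinkUp}.
Similarly p_{LinkUp} = 44.5 + 0.25p_{NetOne}.
Solving the two reaction functions simultaneously: (1 − (0.25)(0.25))p_{NetOne} = 41 + 0.25·44.5, so 0.9375p_{NetOne} = 52.125 and p_{NetOne} = 55.6.
Then p_{LinkUp} = 44.5 + 0.25·55.6 = 58.4.
q_{NetOne} = 260 − 4·55.6 + 2·58.4 = 154.4.

154.4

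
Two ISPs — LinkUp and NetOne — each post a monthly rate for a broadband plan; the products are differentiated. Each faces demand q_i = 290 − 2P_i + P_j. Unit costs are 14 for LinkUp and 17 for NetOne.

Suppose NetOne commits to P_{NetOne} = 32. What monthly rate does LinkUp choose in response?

87.5

LinkUp's profit: π = (P_{LinkUp} − 14)(290 − 2P_{LinkUp} + P_{NetOne}).
∂π/∂P_{LinkUp} = 318 − 4P_{LinkUp} + P_{NetOne} = 0 ⇒ P_{LinkUp} = 79.5 + 0.25P_{NetOne}.
At P_{NetOne} = 32: P_{LinkUp} = 79.5 + 0.25·32 = 87.5.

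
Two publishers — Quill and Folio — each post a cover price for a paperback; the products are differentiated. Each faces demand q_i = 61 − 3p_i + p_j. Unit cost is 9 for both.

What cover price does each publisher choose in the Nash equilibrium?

17.6

Quill's profit: π = (p_{Quill} − 9)(61 − 3p_{Quill} + p_{Folio}).
∂π/∂p_{Quill} = 88 − 6p_{Quill} + p_{Folio} = 0 ⇒ p_{Quill} = 44/3 + (1/6)p_{Folio}.
Setting p_{Quill} = p_{Folio} in the reaction function: p_{Quill} = 44/3 + (1/6)p_{Quill}, so p_{Quill} = (44/3) / (5/6) = 17.6.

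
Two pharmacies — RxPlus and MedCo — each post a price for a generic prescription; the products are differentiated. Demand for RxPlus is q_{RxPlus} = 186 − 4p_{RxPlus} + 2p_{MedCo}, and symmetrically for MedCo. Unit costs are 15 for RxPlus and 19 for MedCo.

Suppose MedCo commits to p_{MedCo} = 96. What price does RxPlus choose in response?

54.75

RxPlus's profit: π = (p_{RxPlus} − 15)(186 − 4p_{RxPlus} + 2p_{MedCo}).
∂π/∂p_{RxPlus} = 246 − 8p_{RxPlus} + 2p_{MedCo} = 0 ⇒ p_{RxPlus} = 30.75 + 0.25p_{MedCo}.
At p_{MedCo} = 96: p_{RxPlus} = 30.75 + 0.25·96 = 54.75.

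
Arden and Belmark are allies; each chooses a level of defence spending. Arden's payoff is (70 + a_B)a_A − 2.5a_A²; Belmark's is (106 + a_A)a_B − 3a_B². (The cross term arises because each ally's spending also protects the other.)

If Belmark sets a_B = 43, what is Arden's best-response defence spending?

Expanding Arden's payoff: 70a_A + a_Ba_A − 2.5a_A².
∂π/∂a_A = 70 + a_B − 5a_A = 0, so a_A = 14 + 0.2a_B.
At a_B = 43: a_A = 14 + 0.2·43 = 22.6.

22.6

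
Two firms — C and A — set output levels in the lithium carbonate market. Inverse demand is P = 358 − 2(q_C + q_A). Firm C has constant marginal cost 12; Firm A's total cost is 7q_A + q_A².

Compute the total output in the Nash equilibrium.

104.3

Firm C's profit: π = q_C(358 − 2(q_C + q_A)) − 12q_C.
∂π/∂q_C = 346 − 4q_C − 2q_A = 0, so q_C = 86.5 − 0.5q_A.
For A: ∂π/∂q_A = 351 − 6q_A − 2q_C = 0 ⇒ q_A = 58.5 − (1/3)q_C.
Plugging q_A into C's best response: q_C = 86.5 − 0.5(58.5 − (1/3)q_C) ⇒ (5/6)q_C = 57.25, so q_C = 68.7.
Then q_A = 58.5 − (1/3)·68.7 = 35.6.
Total output: 68.7 + 35.6 = 104.3.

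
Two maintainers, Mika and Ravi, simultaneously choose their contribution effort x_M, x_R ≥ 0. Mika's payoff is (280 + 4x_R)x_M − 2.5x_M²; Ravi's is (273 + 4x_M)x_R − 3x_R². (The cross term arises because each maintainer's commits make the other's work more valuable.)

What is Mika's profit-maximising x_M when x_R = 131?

Expanding Mika's payoff: 280x_M + 4x_Rx_M − 2.5x_M².
∂π/∂x_M = 280 + 4x_R − 5x_M = 0, so x_M = 56 + 0.8x_R.
At x_R = 131: x_M = 56 + 0.8·131 = 160.8.

160.8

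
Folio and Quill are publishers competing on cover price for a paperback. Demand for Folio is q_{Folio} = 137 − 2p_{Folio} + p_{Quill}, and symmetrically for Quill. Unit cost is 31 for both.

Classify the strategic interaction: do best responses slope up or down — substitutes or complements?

Folio's profit: π = (p_{Folio} − 31)(137 − 2p_{Folio} + p_{Quill}).
∂π/∂p_{Folio} = 199 − 4p_{Folio} + p_{Quill} = 0 ⇒ p_{Folio} = 49.75 + 0.25p_{Quill}.
The best-response slope dp_{Folio}/dp_{Quill} = 0.25 > 0: the reaction function is upward-sloping, so the choices are strategic complements.

strategic complements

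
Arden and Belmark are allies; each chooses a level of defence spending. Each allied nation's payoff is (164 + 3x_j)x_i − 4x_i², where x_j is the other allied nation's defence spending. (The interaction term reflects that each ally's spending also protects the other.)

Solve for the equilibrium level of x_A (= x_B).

32.8

Arden's payoff is (164 + 3x_B)x_A − 4x_A².
∂π/∂x_A = 164 + 3x_B − 8x_A = 0, so x_A = 20.5 + 0.375x_B.
By symmetry x_B = x_A; substituting into the reaction function, 0.625x_A = 20.5 and x_A = 32.8.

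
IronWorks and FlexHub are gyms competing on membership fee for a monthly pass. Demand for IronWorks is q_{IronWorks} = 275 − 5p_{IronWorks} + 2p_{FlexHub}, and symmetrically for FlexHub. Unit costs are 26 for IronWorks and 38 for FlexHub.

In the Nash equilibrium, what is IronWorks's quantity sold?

129.375

IronWorks's profit: π = (p_{IronWorks} − 26)(275 − 5p_{IronWorks} + 2p_{FlexHub}).
∂π/∂p_{IronWorks} = 405 − 10p_{IronWorks} + 2p_{FlexHub} = 0 ⇒ p_{IronWorks} = 40.5 + 0.2p_{FlexHub}.
Similarly p_{FlexHub} = 46.5 + 0.2p_{IronWorks}.
Substituting the second reaction function into the first: p_{IronWorks} = 40.5 + 0.2(46.5 + 0.2p_{IronWorks}), which gives 0.96p_{IronWorks} = 49.8 ⇒ p_{IronWorks} = 51.875.
Then p_{FlexHub} = 46.5 + 0.2·51.875 = 56.875.
q_{IronWorks} = 275 − 5·51.875 + 2·56.875 = 129.375.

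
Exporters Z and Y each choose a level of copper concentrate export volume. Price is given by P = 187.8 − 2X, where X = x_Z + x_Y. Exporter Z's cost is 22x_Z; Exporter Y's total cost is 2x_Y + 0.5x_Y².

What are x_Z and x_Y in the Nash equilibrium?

28.5875, 25.725

Exporter Z's profit: π = x_Z(187.8 − 2(x_Z + x_Y)) − 22x_Z.
∂π/∂x_Z = 165.8 − 4x_Z − 2x_Y = 0, so x_Z = 41.45 − 0.5x_Y.
For Y: ∂π/∂x_Y = 185.8 − 5x_Y − 2x_Z = 0 ⇒ x_Y = 37.16 − 0.4x_Z.
Solving the two reaction functions simultaneously: (1 − (−0.5)(−0.4))x_Z = 41.45 − 0.5·37.16, so 0.8x_Z = 22.87 and x_Z = 28.5875.
Then x_Y = 37.16 − 0.4·28.5875 = 25.725.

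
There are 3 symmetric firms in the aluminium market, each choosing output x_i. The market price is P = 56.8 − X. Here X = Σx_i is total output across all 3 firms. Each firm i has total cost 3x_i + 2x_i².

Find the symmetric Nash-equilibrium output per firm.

6.725

A representative firm's profit is π_i = x_i(56.8 − X) − 3x_i − 2x_i², with X = x_i + Σ_{j≠i} x_j.
First-order condition: 53.8 − 6x_i − Σ_{j≠i} x_j = 0.
In a symmetric equilibrium every firm chooses the same x, so Σ_{j≠i} x_j = 2x. The condition becomes 53.8 − 8x = 0, giving x = 53.8/8 = 6.725.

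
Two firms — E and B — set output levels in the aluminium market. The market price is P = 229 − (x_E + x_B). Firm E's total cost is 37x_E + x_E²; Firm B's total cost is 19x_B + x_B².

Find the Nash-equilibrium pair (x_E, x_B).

37.2, 43.2

Firm E's profit: π = x_E(229 − (x_E + x_B)) − 37x_E − x_E².
∂π/∂x_E = 192 − 4x_E − x_B = 0, so x_E = 48 − 0.25x_B.
By the same steps for B: x_B = 52.5 − 0.25x_E.
Solving the two reaction functions simultaneously: (1 − (−0.25)(−0.25))x_E = 48 − 0.25·52.5, so 0.9375x_E = 34.875 and x_E = 37.2.
Then x_B = 52.5 − 0.25·37.2 = 43.2.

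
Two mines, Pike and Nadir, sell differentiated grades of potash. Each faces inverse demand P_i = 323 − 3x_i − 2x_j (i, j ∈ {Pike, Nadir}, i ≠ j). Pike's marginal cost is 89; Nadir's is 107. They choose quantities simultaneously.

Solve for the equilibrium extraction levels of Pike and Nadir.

Mine Pike's profit: π = x_{Pike}(323 − 3x_{Pike} − 2x_{Nadir}) − 89x_{Pike}.
∂π/∂x_{Pike} = 234 − 6x_{Pike} − 2x_{Nadir} = 0 ⇒ x_{Pike} = 39 − (1/3)x_{Nadir}.
Similarly x_{Nadir} = 36 − (1/3)x_{Pike}.
Substituting the second reaction function into the first: x_{Pike} = 39 − (1/3)(36 − (1/3)x_{Pike}), which gives (8/9)x_{Pike} = 27 ⇒ x_{Pike} = 30.375.
Then x_{Nadir} = 36 − (1/3)·30.375 = 25.875.

30.375, 25.875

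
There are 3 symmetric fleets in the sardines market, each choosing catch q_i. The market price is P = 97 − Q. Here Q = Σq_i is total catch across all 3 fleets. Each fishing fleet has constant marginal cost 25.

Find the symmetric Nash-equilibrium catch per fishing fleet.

18

A representative fishing fleet's profit is π_i = q_i(97 − Q) − 25q_i, with Q = q_i + Σ_{j≠i} q_j.
First-order condition: 72 − 2q_i − Σ_{j≠i} q_j = 0.
With identical fishing fleets, set every q_j = q: then 72 − 2q − 2q = 0, i.e. q = 72/4 = 18.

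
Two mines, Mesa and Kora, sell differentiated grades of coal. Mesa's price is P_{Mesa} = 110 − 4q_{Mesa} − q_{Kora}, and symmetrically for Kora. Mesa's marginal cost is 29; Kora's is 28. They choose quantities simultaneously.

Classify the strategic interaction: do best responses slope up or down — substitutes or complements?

strategic substitutes

Mine Mesa's profit: π = q_{Mesa}(110 − 4q_{Mesa} − q_{Kora}) − 29q_{Mesa}.
∂π/∂q_{Mesa} = 81 − 8q_{Mesa} − q_{Kora} = 0 ⇒ q_{Mesa} = 10.125 − 0.125q_{Kora}.
The best-response slope dq_{Mesa}/dq_{Kora} = −0.125 < 0: the reaction function is downward-sloping, so the choices are strategic substitutes.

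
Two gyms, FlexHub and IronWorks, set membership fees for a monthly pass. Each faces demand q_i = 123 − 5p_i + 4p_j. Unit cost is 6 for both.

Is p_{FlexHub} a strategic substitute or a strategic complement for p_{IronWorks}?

FlexHub's profit: π = (p_{FlexHub} − 6)(123 − 5p_{FlexHub} + 4p_{IronWorks}).
∂π/∂p_{FlexHub} = 153 − 10p_{FlexHub} + 4p_{IronWorks} = 0 ⇒ p_{FlexHub} = 15.3 + 0.4p_{IronWorks}.
The best-response slope dp_{FlexHub}/dp_{IronWorks} = 0.4 > 0: the reaction function is upward-sloping, so the choices are strategic complements.

strategic complements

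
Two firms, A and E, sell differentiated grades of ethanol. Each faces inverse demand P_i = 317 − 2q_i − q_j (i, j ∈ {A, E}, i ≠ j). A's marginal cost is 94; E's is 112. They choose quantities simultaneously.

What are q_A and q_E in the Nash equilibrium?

45.8, 39.8

Firm A's profit: π = q_A(317 − 2q_A − q_E) − 94q_A.
∂π/∂q_A = 223 − 4q_A − q_E = 0 ⇒ q_A = 55.75 − 0.25q_E.
Similarly q_E = 51.25 − 0.25q_A.
Plugging q_E into A's best response: q_A = 55.75 − 0.25(51.25 − 0.25q_A) ⇒ 0.9375q_A = 42.9375, so q_A = 45.8.
Then q_E = 51.25 − 0.25·45.8 = 39.8.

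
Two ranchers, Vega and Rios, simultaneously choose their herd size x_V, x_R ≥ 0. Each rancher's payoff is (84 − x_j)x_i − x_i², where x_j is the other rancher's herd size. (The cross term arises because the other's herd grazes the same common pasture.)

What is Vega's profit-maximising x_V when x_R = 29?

Vega's payoff is (84 − x_R)x_V − x_V².
∂π/∂x_V = 84 − x_R − 2x_V = 0, so x_V = 42 − 0.5x_R.
At x_R = 29: x_V = 42 − 0.5·29 = 27.5.

27.5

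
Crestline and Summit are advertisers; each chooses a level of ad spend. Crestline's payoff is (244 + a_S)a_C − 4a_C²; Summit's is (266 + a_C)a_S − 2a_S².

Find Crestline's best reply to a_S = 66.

38.75

Expanding Crestline's payoff: 244a_C + a_Sa_C − 4a_C².
∂π/∂a_C = 244 + a_S − 8a_C = 0, so a_C = 30.5 + 0.125a_S.
At a_S = 66: a_C = 30.5 + 0.125·66 = 38.75.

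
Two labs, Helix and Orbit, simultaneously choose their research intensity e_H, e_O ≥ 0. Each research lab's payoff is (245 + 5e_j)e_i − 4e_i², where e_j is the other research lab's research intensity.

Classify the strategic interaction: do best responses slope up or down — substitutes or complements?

strategic complements

Helix's payoff is (245 + 5e_O)e_H − 4e_H².
∂π/∂e_H = 245 + 5e_O − 8e_H = 0, so e_H = 30.625 + 0.625e_O.
The best-response slope de_H/de_O = 0.625 > 0: the reaction function is upward-sloping, so the choices are strategic complements.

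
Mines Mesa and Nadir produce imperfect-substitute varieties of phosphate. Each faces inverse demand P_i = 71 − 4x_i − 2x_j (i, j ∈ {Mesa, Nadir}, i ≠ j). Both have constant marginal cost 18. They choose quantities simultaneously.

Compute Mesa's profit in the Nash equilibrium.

112.36

Mine Mesa's profit: π = x_{Mesa}(71 − 4x_{Mesa} − 2x_{Nadir}) − 18x_{Mesa}.
∂π/∂x_{Mesa} = 53 − 8x_{Mesa} − 2x_{Nadir} = 0 ⇒ x_{Mesa} = 6.625 − 0.25x_{Nadir}.
Setting x_{Mesa} = x_{Nadir} in the reaction function: x_{Mesa} = 6.625 − 0.25x_{Mesa}, so x_{Mesa} = 6.625 / 1.25 = 5.3.
P_{Mesa} = 71 − 4·5.3 − 2·5.3 = 39.2.
Profit = (39.2 − 18)·5.3 = 112.36.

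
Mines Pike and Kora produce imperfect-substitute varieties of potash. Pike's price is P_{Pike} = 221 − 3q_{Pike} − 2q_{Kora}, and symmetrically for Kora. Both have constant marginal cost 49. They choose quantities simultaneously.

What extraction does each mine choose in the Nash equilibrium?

Mine Pike's profit: π = q_{Pike}(221 − 3q_{Pike} − 2q_{Kora}) − 49q_{Pike}.
∂π/∂q_{Pike} = 172 − 6q_{Pike} − 2q_{Kora} = 0 ⇒ q_{Pike} = 86/3 − (1/3)q_{Kora}.
By symmetry q_{Kora} = q_{Pike}; substituting into the reaction function, (4/3)q_{Pike} = 86/3 and q_{Pike} = 21.5.

21.5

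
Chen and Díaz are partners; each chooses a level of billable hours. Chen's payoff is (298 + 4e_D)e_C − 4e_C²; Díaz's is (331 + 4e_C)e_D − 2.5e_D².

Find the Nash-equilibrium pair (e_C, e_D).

117.25, 160

Expanding Chen's payoff: 298e_C + 4e_De_C − 4e_C².
∂π/∂e_C = 298 + 4e_D − 8e_C = 0, so e_C = 37.25 + 0.5e_D.
Likewise for Díaz: e_D = 66.2 + 0.8e_C.
Solving the two reaction functions simultaneously: (1 − (0.5)(0.8))e_C = 37.25 + 0.5·66.2, so 0.6e_C = 70.35 and e_C = 117.25.
Then e_D = 66.2 + 0.8·117.25 = 160.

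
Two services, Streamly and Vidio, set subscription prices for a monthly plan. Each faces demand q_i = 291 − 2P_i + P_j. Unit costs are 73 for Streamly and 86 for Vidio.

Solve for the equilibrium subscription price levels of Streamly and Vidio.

147.4, 152.6

Streamly's profit: π = (P_{Streamly} − 73)(291 − 2P_{Streamly} + P_{Vidio}).
∂π/∂P_{Streamly} = 437 − 4P_{Streamly} + P_{Vidio} = 0 ⇒ P_{Streamly} = 109.25 + 0.25P_{Vidio}.
Similarly P_{Vidio} = 115.75 + 0.25P_{Streamly}.
Substituting the second reaction function into the first: P_{Streamly} = 109.25 + 0.25(115.75 + 0.25P_{Streamly}), which gives 0.9375P_{Streamly} = 138.1875 ⇒ P_{Streamly} = 147.4.
Then P_{Vidio} = 115.75 + 0.25·147.4 = 152.6.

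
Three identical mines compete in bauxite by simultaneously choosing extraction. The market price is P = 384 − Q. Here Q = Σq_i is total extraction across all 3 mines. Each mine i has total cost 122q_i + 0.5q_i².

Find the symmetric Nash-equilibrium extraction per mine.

52.4

A representative mine's profit is π_i = q_i(384 − Q) − 122q_i − 0.5q_i², with Q = q_i + Σ_{j≠i} q_j.
First-order condition: 262 − 3q_i − Σ_{j≠i} q_j = 0.
In a symmetric equilibrium every mine chooses the same q, so Σ_{j≠i} q_j = 2q. The condition becomes 262 − 5q = 0, giving q = 262/5 = 52.4.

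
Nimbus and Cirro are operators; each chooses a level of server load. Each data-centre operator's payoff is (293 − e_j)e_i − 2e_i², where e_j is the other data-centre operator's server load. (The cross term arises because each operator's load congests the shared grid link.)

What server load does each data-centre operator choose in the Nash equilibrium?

58.6

Nimbus's payoff is (293 − e_C)e_N − 2e_N².
∂π/∂e_N = 293 − e_C − 4e_N = 0, so e_N = 73.25 − 0.25e_C.
Setting e_N = e_C in the reaction function: e_N = 73.25 − 0.25e_N, so e_N = 73.25 / 1.25 = 58.6.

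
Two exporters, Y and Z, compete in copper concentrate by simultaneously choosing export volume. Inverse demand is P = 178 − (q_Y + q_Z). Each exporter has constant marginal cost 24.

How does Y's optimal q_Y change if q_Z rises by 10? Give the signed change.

Exporter Y's profit: π = q_Y(178 − (q_Y + q_Z)) − 24q_Y.
∂π/∂q_Y = 154 − 2q_Y − q_Z = 0, so q_Y = 77 − 0.5q_Z.
The reaction-function slope is −0.5, so a 10-unit rise in q_Z moves q_Y by −0.5 × 10 = −5. Y's best response falls — the actions are strategic substitutes.

-5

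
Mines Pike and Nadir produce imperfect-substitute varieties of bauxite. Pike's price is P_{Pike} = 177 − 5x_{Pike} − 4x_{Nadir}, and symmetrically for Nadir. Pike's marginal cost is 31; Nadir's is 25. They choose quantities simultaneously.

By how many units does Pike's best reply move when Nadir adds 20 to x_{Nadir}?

Mine Pike's profit: π = x_{Pike}(177 − 5x_{Pike} − 4x_{Nadir}) − 31x_{Pike}.
∂π/∂x_{Pike} = 146 − 10x_{Pike} − 4x_{Nadir} = 0 ⇒ x_{Pike} = 14.6 − 0.4x_{Nadir}.
The reaction-function slope is −0.4, so a 20-unit rise in x_{Nadir} moves x_{Pike} by −0.4 × 20 = −8. Pike's best response falls — the actions are strategic substitutes.

-8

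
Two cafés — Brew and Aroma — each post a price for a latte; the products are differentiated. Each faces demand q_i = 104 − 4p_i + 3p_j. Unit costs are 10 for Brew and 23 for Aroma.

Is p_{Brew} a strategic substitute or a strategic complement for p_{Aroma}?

strategic complements

Brew's profit: π = (p_{Brew} − 10)(104 − 4p_{Brew} + 3p_{Aroma}).
∂π/∂p_{Brew} = 144 − 8p_{Brew} + 3p_{Aroma} = 0 ⇒ p_{Brew} = 18 + 0.375p_{Aroma}.
The best-response slope dp_{Brew}/dp_{Aroma} = 0.375 > 0: the reaction function is upward-sloping, so the choices are strategic complements.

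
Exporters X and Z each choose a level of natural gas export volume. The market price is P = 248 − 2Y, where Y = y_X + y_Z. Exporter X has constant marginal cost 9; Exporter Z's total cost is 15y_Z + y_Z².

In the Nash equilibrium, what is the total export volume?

Exporter X's profit: π = y_X(248 − 2(y_X + y_Z)) − 9y_X.
∂π/∂y_X = 239 − 4y_X − 2y_Z = 0, so y_X = 59.75 − 0.5y_Z.
For Z: ∂π/∂y_Z = 233 − 6y_Z − 2y_X = 0 ⇒ y_Z = 233/6 − (1/3)y_X.
Solving the two reaction functions simultaneously: (1 − (−0.5)(−1/3))y_X = 59.75 − 0.5·(233/6), so (5/6)y_X = 121/3 and y_X = 48.4.
Then y_Z = 233/6 − (1/3)·48.4 = 22.7.
Total export volume: 48.4 + 22.7 = 71.1.

71.1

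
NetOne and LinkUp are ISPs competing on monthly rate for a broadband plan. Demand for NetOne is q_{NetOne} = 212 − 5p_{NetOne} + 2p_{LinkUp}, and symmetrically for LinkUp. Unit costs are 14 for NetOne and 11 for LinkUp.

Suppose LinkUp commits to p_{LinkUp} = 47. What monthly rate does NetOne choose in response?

37.6

NetOne's profit: π = (p_{NetOne} − 14)(212 − 5p_{NetOne} + 2p_{LinkUp}).
∂π/∂p_{NetOne} = 282 − 10p_{NetOne} + 2p_{LinkUp} = 0 ⇒ p_{NetOne} = 28.2 + 0.2p_{LinkUp}.
At p_{LinkUp} = 47: p_{NetOne} = 28.2 + 0.2·47 = 37.6.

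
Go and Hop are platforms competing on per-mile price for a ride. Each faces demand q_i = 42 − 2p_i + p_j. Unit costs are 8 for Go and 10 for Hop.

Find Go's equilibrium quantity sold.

23.2

Go's profit: π = (p_{Go} − 8)(42 − 2p_{Go} + p_{Hop}).
∂π/∂p_{Go} = 58 − 4p_{Go} + p_{Hop} = 0 ⇒ p_{Go} = 14.5 + 0.25p_{Hop}.
Similarly p_{Hop} = 15.5 + 0.25p_{Go}.
Solving the two reaction functions simultaneously: (1 − (0.25)(0.25))p_{Go} = 14.5 + 0.25·15.5, so 0.9375p_{Go} = 18.375 and p_{Go} = 19.6.
Then p_{Hop} = 15.5 + 0.25·19.6 = 20.4.
q_{Go} = 42 − 2·19.6 + 20.4 = 23.2.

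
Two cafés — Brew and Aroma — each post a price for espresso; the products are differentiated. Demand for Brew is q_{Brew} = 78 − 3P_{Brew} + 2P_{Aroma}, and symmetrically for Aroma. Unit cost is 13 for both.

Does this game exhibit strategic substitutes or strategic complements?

strategic complements

Brew's profit: π = (P_{Brew} − 13)(78 − 3P_{Brew} + 2P_{Aroma}).
∂π/∂P_{Brew} = 117 − 6P_{Brew} + 2P_{Aroma} = 0 ⇒ P_{Brew} = 19.5 + (1/3)P_{Aroma}.
The best-response slope dP_{Brew}/dP_{Aroma} = 1/3 > 0: the reaction function is upward-sloping, so the choices are strategic complements.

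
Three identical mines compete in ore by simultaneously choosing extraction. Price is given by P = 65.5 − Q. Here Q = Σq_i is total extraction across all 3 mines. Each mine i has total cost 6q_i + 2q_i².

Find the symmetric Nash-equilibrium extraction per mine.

7.4375

A representative mine's profit is π_i = q_i(65.5 − Q) − 6q_i − 2q_i², with Q = q_i + Σ_{j≠i} q_j.
First-order condition: 59.5 − 6q_i − Σ_{j≠i} q_j = 0.
With identical mines, set every q_j = q: then 59.5 − 6q − 2q = 0, i.e. q = 59.5/8 = 7.4375.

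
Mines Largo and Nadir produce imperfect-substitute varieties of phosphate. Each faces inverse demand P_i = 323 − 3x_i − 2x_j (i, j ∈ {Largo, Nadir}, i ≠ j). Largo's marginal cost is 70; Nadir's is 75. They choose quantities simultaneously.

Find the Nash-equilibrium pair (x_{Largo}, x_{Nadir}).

Mine Largo's profit: π = x_{Largo}(323 − 3x_{Largo} − 2x_{Nadir}) − 70x_{Largo}.
∂π/∂x_{Largo} = 253 − 6x_{Largo} − 2x_{Nadir} = 0 ⇒ x_{Largo} = 253/6 − (1/3)x_{Nadir}.
Similarly x_{Nadir} = 124/3 − (1/3)x_{Largo}.
Solving the two reaction functions simultaneously: (1 − (−1/3)(−1/3))x_{Largo} = 253/6 − (1/3)·(124/3), so (8/9)x_{Largo} = 511/18 and x_{Largo} = 31.9375.
Then x_{Nadir} = 124/3 − (1/3)·31.9375 = 30.6875.

31.9375, 30.6875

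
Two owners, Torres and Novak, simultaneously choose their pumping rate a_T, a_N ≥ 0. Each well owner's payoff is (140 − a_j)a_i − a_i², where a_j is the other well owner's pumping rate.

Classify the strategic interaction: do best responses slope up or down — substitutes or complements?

strategic substitutes

Torres's payoff is (140 − a_N)a_T − a_T².
∂π/∂a_T = 140 − a_N − 2a_T = 0, so a_T = 70 − 0.5a_N.
The best-response slope da_T/da_N = −0.5 < 0: the reaction function is downward-sloping, so the choices are strategic substitutes.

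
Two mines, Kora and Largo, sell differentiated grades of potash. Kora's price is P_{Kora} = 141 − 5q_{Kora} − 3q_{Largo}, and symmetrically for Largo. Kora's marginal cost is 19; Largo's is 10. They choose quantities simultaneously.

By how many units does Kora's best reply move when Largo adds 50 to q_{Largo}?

-15

Mine Kora's profit: π = q_{Kora}(141 − 5q_{Kora} − 3q_{Largo}) − 19q_{Kora}.
∂π/∂q_{Kora} = 122 − 10q_{Kora} − 3q_{Largo} = 0 ⇒ q_{Kora} = 12.2 − 0.3q_{Largo}.
The reaction-function slope is −0.3, so a 50-unit rise in q_{Largo} moves q_{Kora} by −0.3 × 50 = −15. Kora's best response falls — the actions are strategic substitutes.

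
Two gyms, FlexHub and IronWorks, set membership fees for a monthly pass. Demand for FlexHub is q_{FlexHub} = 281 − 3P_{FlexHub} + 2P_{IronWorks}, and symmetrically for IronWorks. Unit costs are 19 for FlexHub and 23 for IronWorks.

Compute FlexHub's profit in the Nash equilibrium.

13167.1875

FlexHub's profit: π = (P_{FlexHub} − 19)(281 − 3P_{FlexHub} + 2P_{IronWorks}).
∂π/∂P_{FlexHub} = 338 − 6P_{FlexHub} + 2P_{IronWorks} = 0 ⇒ P_{FlexHub} = 169/3 + (1/3)P_{IronWorks}.
Similarly P_{IronWorks} = 175/3 + (1/3)P_{FlexHub}.
Solving the two reaction functions simultaneously: (1 − (1/3)(1/3))P_{FlexHub} = 169/3 + (1/3)·(175/3), so (8/9)P_{FlexHub} = 682/9 and P_{FlexHub} = 85.25.
Then P_{IronWorks} = 175/3 + (1/3)·85.25 = 86.75.
q_{FlexHub} = 281 − 3·85.25 + 2·86.75 = 198.75.
Profit = (85.25 − 19)·198.75 = 13167.1875.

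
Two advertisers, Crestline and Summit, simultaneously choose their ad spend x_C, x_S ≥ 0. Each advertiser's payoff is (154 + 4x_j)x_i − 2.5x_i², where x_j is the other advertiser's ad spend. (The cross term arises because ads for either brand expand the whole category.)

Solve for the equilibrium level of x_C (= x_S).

Crestline's payoff is (154 + 4x_S)x_C − 2.5x_C².
∂π/∂x_C = 154 + 4x_S − 5x_C = 0, so x_C = 30.8 + 0.8x_S.
The game is symmetric, so in equilibrium x_S = x_C: the reaction function gives 0.2x_C = 30.8, hence x_C = 154.

154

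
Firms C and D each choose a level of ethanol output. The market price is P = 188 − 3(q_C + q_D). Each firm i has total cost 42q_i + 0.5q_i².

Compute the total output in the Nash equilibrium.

29.2

Firm C's profit: π = q_C(188 − 3(q_C + q_D)) − 42q_C − 0.5q_C².
∂π/∂q_C = 146 − 7q_C − 3q_D = 0, so q_C = 146/7 − (3/7)q_D.
The game is symmetric, so in equilibrium q_D = q_C: the reaction function gives (10/7)q_C = 146/7, hence q_C = 14.6.
Total output: 14.6 + 14.6 = 29.2.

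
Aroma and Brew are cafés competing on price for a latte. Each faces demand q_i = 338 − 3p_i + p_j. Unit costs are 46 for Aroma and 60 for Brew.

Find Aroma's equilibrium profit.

Aroma's profit: π = (p_{Aroma} − 46)(338 − 3p_{Aroma} + p_{Brew}).
∂π/∂p_{Aroma} = 476 − 6p_{Aroma} + p_{Brew} = 0 ⇒ p_{Aroma} = 238/3 + (1/6)p_{Brew}.
Similarly p_{Brew} = 259/3 + (1/6)p_{Aroma}.
Solving the two reaction functions simultaneously: (1 − (1/6)(1/6))p_{Aroma} = 238/3 + (1/6)·(259/3), so (35/36)p_{Aroma} = 1687/18 and p_{Aroma} = 96.4.
Then p_{Brew} = 259/3 + (1/6)·96.4 = 102.4.
q_{Aroma} = 338 − 3·96.4 + 102.4 = 151.2.
Profit = (96.4 − 46)·151.2 = 7620.48.

7620.48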